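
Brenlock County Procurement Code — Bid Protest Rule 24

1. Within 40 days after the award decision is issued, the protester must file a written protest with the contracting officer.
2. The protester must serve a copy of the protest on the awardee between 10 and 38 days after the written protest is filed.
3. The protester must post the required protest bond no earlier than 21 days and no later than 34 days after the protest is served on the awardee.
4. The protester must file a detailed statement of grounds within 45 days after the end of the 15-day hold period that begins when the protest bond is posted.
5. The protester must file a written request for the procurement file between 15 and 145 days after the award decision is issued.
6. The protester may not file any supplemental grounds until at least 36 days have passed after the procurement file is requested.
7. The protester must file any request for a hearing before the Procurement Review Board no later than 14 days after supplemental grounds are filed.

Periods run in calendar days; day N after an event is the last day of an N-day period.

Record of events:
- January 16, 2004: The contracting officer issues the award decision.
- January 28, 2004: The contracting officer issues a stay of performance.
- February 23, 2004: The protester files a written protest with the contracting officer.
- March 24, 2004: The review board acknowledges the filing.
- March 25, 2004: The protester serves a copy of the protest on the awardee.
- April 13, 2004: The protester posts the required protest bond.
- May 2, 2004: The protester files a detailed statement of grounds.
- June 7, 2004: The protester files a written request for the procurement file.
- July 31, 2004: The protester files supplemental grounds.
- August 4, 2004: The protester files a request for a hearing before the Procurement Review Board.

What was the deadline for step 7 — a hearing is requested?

Step 7 runs from July 31, 2004, when supplemental grounds are filed. 14 days after July 31, 2004 is August 14, 2004.

August 14, 2004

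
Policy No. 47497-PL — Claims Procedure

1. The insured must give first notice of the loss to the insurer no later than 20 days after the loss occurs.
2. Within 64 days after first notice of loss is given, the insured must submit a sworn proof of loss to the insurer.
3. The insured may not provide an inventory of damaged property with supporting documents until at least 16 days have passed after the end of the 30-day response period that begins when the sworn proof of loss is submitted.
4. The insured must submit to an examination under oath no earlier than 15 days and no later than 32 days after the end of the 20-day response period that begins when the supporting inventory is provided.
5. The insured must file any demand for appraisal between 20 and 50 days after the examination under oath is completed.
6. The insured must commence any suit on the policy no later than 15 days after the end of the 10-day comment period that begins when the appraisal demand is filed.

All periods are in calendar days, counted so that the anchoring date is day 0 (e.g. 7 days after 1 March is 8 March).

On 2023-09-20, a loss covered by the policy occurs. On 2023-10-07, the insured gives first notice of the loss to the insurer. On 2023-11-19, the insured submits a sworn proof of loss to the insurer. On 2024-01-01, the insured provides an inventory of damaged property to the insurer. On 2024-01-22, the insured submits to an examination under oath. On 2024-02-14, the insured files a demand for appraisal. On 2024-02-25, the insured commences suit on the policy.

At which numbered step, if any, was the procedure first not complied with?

Step 3

Step 1 — counting 20 days from 2023-09-20 (when the loss occurs) gives a deadline of 2023-10-10; 2023-10-07 is within that limit.
Step 2 — counting 64 days from 2023-10-07 (when first notice of loss is given) gives a deadline of 2023-12-10; completed 2023-11-19, before the deadline.
Step 3 — must wait 16 days from 2023-12-19 (end of the 30-day response period, which began when the sworn proof of loss is submitted on 2023-11-19), so not before 2024-01-04; done 2024-01-01 — 3 days too early.
No need to go further; step 3 was not satisfied.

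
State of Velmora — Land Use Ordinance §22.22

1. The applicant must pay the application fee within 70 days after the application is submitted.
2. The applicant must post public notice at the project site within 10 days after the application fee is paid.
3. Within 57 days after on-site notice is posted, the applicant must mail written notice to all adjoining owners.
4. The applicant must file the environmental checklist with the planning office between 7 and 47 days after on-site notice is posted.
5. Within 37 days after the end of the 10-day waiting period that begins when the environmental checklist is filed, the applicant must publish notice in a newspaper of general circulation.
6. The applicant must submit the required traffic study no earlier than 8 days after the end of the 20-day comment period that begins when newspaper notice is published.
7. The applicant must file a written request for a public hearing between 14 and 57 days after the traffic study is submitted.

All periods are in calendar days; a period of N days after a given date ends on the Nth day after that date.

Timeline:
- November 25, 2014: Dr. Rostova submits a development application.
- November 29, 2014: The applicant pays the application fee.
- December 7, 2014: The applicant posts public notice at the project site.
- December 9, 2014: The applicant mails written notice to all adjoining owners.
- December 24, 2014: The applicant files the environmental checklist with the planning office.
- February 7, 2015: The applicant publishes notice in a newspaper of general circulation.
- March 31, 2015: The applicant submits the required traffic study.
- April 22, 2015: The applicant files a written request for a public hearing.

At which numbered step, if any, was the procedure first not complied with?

Step 1: 70 days after November 25, 2014 (when the application is submitted) is February 3, 2015; done November 29, 2014 — timely.
Step 2: 10 days after November 29, 2014 (when the application fee is paid) is December 9, 2014; done December 7, 2014 — timely.
Step 3: 57 days after December 7, 2014 (when on-site notice is posted) is February 2, 2015; completed December 9, 2014, before the deadline.
Step 4: the window is 7–47 days after December 7, 2014 (when on-site notice is posted), so December 14, 2014 through January 23, 2015; December 24, 2014 falls inside that range.
Step 5: 37 days after January 3, 2015 (end of the 10-day waiting period, which began when the environmental checklist is filed on December 24, 2014) is February 9, 2015; completed February 7, 2015, before the deadline.
Step 6: the earliest permitted date is 8 days after February 27, 2015 (end of the 20-day comment period, which began when newspaper notice is published on February 7, 2015), i.e. March 7, 2015; March 31, 2015 is on or after that date.
Step 7: the window is 14–57 days after March 31, 2015 (when the traffic study is submitted), so April 14, 2015 through May 27, 2015; done April 22, 2015 — within the window.

None — every step was satisfied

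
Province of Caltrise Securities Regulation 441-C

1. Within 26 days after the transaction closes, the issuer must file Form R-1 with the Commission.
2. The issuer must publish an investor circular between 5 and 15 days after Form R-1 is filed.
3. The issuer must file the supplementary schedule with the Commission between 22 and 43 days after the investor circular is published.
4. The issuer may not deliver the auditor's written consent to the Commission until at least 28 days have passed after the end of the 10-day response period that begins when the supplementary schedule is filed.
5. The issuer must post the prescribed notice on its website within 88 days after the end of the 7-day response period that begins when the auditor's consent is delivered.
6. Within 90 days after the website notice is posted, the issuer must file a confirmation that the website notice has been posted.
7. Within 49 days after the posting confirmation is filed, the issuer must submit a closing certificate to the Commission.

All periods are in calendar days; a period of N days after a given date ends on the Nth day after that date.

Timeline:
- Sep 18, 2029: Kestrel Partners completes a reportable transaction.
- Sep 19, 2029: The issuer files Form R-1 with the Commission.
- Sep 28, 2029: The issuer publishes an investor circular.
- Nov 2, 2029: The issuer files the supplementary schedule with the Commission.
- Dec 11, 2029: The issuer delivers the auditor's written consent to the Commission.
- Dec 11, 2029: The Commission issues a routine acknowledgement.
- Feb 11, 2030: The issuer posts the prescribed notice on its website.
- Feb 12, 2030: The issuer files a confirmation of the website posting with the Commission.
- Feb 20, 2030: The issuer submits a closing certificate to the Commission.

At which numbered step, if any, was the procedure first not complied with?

None — every step was satisfied

Step 1: 26 days after Sep 18, 2029 (when the transaction closes) is Oct 14, 2029; Sep 19, 2029 is within that limit.
Step 2: the window is 5–15 days after Sep 19, 2029 (when Form R-1 is filed), so Sep 24, 2029 through Oct 4, 2029; Sep 28, 2029 falls inside that range.
Step 3: the window is 22–43 days after Sep 28, 2029 (when the investor circular is published), so Oct 20, 2029 through Nov 10, 2029; done Nov 2, 2029, which is between those dates.
Step 4: the earliest permitted date is 28 days after Nov 12, 2029 (end of the 10-day response period, which began when the supplementary schedule is filed on Nov 2, 2029), i.e. Dec 10, 2029; done Dec 11, 2029 — permitted.
Step 5: 88 days after Dec 18, 2029 (end of the 7-day response period, which began when the auditor's consent is delivered on Dec 11, 2029) is Mar 16, 2030; done Feb 11, 2030 — timely.
Step 6: 90 days after Feb 11, 2030 (when the website notice is posted) is May 12, 2030; Feb 12, 2030 is within that limit.
Step 7: 49 days after Feb 12, 2030 (when the posting confirmation is filed) is Apr 2, 2030; completed Feb 20, 2030, before the deadline.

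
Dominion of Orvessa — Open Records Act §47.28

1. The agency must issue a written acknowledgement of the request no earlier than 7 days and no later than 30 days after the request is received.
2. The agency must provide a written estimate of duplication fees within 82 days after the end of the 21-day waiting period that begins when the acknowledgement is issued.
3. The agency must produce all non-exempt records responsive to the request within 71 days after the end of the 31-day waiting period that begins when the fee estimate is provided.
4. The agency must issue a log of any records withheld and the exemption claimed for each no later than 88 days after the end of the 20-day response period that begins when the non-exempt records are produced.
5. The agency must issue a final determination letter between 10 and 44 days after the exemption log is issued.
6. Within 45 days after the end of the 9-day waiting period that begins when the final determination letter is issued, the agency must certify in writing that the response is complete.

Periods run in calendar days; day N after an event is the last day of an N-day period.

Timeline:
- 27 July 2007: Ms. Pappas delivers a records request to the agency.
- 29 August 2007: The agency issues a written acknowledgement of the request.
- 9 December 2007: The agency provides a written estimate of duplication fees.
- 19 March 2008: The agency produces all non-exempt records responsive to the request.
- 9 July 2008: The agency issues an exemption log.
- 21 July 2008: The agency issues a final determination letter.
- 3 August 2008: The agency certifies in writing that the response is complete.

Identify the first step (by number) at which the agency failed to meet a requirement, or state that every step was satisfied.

(1) the permitted window runs from 27 July 2007 + 7 = 3 August 2007 to 27 July 2007 + 30 = 26 August 2007; 29 August 2007 is 3 days past the end of the window.
That is the first point of non-compliance.

Step 1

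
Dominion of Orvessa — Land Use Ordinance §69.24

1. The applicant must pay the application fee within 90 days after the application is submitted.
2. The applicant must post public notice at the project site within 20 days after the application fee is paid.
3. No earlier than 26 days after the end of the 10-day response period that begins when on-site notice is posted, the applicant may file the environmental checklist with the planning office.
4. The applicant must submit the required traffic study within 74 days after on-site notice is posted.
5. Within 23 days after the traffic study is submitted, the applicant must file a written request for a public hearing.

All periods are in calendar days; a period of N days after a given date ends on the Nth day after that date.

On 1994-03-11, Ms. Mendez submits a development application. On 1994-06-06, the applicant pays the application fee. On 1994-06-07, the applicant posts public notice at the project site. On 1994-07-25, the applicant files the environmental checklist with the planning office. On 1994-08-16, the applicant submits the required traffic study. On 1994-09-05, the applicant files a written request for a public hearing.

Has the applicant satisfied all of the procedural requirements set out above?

Yes

Step 1 — counting 90 days from 1994-03-11 (when the application is submitted) gives a deadline of 1994-06-09; done 1994-06-06 — timely.
Step 2 — counting 20 days from 1994-06-06 (when the application fee is paid) gives a deadline of 1994-06-26; completed 1994-06-07, before the deadline.
Step 3 — must wait 26 days from 1994-06-17 (end of the 10-day response period, which began when on-site notice is posted on 1994-06-07), so not before 1994-07-13; done 1994-07-25, after the minimum wait.
Step 4 — counting 74 days from 1994-06-07 (when on-site notice is posted) gives a deadline of 1994-08-20; completed 1994-08-16, before the deadline.
Step 5 — counting 23 days from 1994-08-16 (when the traffic study is submitted) gives a deadline of 1994-09-08; done 1994-09-05 — timely.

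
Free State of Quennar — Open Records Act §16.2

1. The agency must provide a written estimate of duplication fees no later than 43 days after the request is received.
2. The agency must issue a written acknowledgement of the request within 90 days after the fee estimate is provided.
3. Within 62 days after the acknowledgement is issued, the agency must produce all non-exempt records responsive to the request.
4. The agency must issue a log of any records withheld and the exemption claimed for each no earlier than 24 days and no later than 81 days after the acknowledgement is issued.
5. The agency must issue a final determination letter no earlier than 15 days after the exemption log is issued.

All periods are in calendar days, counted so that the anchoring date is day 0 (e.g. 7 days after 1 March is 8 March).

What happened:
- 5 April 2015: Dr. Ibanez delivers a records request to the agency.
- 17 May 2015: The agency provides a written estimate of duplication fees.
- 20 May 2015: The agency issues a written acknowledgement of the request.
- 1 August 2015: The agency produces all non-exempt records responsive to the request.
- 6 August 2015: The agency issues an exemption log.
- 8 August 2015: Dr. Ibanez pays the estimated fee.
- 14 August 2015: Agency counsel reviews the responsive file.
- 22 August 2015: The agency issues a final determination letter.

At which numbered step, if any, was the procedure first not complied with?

Step 3

Step 1: 43 days after 5 April 2015 (when the request is received) is 18 May 2015; done 17 May 2015 — timely.
Step 2: 90 days after 17 May 2015 (when the fee estimate is provided) is 15 August 2015; 20 May 2015 is within that limit.
Step 3: 62 days after 20 May 2015 (when the acknowledgement is issued) is 21 July 2015; not done until 1 August 2015, 11 days after the deadline.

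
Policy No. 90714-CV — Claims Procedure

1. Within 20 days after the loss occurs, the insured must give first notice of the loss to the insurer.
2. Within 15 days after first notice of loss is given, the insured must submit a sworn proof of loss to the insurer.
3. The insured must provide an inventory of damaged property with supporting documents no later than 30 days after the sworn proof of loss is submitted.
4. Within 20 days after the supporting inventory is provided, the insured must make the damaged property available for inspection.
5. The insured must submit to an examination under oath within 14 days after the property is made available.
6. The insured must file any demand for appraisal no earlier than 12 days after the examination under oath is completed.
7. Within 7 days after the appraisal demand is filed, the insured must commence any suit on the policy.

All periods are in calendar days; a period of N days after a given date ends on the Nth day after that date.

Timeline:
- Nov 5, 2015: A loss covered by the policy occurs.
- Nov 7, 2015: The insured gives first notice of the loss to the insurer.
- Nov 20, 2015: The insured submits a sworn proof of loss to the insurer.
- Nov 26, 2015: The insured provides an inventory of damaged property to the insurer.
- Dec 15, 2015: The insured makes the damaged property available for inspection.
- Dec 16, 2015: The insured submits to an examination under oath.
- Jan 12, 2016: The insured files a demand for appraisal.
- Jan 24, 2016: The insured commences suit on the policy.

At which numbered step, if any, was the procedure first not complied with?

Step 7

(1) due by Nov 5, 2015 + 20 days = Nov 25, 2015; completed Nov 7, 2015, before the deadline.
(2) due by Nov 7, 2015 + 15 days = Nov 22, 2015; done Nov 20, 2015 — timely.
(3) due by Nov 20, 2015 + 30 days = Dec 20, 2015; Nov 26, 2015 is within that limit.
(4) due by Nov 26, 2015 + 20 days = Dec 16, 2015; done Dec 15, 2015 — timely.
(5) due by Dec 15, 2015 + 14 days = Dec 29, 2015; done Dec 16, 2015 — timely.
(6) permitted from Dec 16, 2015 + 12 days = Dec 28, 2015 onward; done Jan 12, 2016 — permitted.
(7) due by Jan 12, 2016 + 7 days = Jan 19, 2016; not done until Jan 24, 2016, 5 days after the deadline.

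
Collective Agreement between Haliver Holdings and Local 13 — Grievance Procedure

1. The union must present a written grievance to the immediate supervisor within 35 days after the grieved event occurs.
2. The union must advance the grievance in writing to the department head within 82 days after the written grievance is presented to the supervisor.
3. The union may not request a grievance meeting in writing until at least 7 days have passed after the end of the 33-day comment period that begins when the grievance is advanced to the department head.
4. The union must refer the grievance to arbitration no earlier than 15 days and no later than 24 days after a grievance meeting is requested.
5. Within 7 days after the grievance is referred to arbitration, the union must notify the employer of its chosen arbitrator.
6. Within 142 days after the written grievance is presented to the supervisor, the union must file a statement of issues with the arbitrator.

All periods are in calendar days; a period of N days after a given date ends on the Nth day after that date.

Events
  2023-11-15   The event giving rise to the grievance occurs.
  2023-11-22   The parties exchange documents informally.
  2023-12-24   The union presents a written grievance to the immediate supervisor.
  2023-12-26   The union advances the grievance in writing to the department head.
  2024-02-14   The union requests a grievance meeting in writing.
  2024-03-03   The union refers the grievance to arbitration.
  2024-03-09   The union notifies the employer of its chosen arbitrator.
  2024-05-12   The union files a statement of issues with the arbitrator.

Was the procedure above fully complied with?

Step 1: 35 days after 2023-11-15 (when the grieved event occurs) is 2023-12-20; not done until 2023-12-24, 4 days after the deadline.

No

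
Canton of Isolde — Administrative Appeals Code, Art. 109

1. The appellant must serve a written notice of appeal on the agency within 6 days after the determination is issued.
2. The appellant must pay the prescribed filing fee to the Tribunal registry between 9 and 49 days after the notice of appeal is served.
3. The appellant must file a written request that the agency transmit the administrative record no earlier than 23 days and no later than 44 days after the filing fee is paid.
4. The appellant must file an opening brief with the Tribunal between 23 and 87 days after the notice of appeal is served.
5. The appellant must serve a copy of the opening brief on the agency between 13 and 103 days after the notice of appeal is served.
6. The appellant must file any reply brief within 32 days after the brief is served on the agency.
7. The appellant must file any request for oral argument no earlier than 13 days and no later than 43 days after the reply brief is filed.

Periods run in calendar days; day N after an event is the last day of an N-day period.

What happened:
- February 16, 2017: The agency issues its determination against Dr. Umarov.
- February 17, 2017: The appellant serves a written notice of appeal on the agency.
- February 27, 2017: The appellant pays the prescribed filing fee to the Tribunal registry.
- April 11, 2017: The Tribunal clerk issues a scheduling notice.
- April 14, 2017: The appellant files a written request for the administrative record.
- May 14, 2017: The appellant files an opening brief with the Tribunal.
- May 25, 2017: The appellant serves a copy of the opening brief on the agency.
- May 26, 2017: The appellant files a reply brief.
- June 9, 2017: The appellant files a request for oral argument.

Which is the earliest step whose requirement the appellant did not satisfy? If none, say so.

(1) due by February 16, 2017 + 6 days = February 22, 2017; completed February 17, 2017, before the deadline.
(2) the permitted window runs from February 17, 2017 + 9 = February 26, 2017 to February 17, 2017 + 49 = April 7, 2017; done February 27, 2017, which is between those dates.
(3) the permitted window runs from February 27, 2017 + 23 = March 22, 2017 to February 27, 2017 + 44 = April 12, 2017; done April 14, 2017 — 2 days after the window closed.
That is the first point of non-compliance.

Step 3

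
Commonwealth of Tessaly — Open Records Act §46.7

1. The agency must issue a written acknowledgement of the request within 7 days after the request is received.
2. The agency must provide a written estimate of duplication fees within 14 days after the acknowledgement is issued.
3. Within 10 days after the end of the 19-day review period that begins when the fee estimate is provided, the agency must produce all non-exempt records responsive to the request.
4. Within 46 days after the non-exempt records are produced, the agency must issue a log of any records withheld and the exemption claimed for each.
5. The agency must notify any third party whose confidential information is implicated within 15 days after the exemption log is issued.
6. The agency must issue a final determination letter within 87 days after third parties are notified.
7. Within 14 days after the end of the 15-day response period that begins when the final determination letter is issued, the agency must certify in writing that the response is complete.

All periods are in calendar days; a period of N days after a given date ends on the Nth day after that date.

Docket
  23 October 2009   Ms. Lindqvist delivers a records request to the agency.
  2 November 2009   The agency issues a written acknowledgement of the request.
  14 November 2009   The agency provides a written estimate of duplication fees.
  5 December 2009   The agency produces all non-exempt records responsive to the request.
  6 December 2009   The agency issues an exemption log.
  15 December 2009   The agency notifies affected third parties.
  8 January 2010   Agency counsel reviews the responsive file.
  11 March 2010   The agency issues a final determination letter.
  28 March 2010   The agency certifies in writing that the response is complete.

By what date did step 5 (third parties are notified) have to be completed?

21 December 2009

Step 5 runs from 6 December 2009, when the exemption log is issued. 15 days after 6 December 2009 is 21 December 2009.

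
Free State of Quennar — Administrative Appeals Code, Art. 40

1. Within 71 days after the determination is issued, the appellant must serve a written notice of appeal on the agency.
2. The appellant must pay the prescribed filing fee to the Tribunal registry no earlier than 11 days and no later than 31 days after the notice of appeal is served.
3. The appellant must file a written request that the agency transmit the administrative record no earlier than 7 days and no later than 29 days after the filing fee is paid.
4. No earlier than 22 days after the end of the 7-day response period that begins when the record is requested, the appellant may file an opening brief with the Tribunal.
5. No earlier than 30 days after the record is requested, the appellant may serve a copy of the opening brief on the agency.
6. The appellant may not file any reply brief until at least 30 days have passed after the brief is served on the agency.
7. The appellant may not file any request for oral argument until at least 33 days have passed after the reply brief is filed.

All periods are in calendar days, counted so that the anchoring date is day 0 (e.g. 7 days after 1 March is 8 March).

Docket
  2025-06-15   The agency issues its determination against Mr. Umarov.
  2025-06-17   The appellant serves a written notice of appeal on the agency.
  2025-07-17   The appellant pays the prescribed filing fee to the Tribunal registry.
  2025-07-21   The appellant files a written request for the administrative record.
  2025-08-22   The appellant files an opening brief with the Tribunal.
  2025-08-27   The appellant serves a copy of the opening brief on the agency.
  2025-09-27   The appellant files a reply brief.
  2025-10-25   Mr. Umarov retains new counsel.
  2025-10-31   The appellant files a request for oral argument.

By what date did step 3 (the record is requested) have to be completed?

Step 3 runs from 2025-07-17, when the filing fee is paid. The window is 7–29 days after 2025-07-17; it closes on 2025-08-15.

2025-08-15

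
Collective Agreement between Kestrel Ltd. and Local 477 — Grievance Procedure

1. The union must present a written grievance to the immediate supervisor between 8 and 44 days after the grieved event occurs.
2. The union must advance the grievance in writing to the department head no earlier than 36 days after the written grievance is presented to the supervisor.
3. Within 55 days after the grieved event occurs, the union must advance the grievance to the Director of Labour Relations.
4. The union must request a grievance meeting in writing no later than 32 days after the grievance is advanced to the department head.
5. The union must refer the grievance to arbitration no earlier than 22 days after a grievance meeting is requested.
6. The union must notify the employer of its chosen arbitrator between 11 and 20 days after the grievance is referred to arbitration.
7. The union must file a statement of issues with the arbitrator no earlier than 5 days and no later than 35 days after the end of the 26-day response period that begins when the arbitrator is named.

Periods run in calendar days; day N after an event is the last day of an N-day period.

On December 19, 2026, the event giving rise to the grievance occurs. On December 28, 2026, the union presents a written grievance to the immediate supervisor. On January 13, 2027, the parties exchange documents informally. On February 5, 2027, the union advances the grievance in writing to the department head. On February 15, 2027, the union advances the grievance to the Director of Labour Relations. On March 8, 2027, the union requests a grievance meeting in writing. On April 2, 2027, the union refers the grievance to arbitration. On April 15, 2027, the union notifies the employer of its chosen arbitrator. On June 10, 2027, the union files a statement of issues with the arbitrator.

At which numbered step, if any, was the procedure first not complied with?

Step 3

Step 1: the window is 8–44 days after December 19, 2026 (when the grieved event occurs), so December 27, 2026 through February 1, 2027; done December 28, 2026 — within the window.
Step 2: the earliest permitted date is 36 days after December 28, 2026 (when the written grievance is presented to the supervisor), i.e. February 2, 2027; done February 5, 2027, after the minimum wait.
Step 3: 55 days after December 19, 2026 (when the grieved event occurs) is February 12, 2027; not done until February 15, 2027, 3 days after the deadline.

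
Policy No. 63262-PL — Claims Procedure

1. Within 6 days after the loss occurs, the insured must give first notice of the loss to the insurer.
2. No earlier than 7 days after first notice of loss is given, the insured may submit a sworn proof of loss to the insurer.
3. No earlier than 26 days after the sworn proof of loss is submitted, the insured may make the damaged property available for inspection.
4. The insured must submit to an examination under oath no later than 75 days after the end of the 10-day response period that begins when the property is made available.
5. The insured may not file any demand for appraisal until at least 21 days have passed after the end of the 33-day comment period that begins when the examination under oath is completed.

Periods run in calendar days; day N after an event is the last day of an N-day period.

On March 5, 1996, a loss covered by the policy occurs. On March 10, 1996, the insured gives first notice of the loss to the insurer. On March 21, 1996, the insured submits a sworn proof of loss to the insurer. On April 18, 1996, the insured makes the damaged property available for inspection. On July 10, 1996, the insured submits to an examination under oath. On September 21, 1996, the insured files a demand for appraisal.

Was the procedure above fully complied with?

Yes

Step 1 — counting 6 days from March 5, 1996 (when the loss occurs) gives a deadline of March 11, 1996; done March 10, 1996 — timely.
Step 2 — must wait 7 days from March 10, 1996 (when first notice of loss is given), so not before March 17, 1996; done March 21, 1996 — permitted.
Step 3 — must wait 26 days from March 21, 1996 (when the sworn proof of loss is submitted), so not before April 16, 1996; done April 18, 1996 — permitted.
Step 4 — counting 75 days from April 28, 1996 (end of the 10-day response period, which began when the property is made available on April 18, 1996) gives a deadline of July 12, 1996; July 10, 1996 is within that limit.
Step 5 — must wait 21 days from August 12, 1996 (end of the 33-day comment period, which began when the examination under oath is completed on July 10, 1996), so not before September 2, 1996; done September 21, 1996, after the minimum wait.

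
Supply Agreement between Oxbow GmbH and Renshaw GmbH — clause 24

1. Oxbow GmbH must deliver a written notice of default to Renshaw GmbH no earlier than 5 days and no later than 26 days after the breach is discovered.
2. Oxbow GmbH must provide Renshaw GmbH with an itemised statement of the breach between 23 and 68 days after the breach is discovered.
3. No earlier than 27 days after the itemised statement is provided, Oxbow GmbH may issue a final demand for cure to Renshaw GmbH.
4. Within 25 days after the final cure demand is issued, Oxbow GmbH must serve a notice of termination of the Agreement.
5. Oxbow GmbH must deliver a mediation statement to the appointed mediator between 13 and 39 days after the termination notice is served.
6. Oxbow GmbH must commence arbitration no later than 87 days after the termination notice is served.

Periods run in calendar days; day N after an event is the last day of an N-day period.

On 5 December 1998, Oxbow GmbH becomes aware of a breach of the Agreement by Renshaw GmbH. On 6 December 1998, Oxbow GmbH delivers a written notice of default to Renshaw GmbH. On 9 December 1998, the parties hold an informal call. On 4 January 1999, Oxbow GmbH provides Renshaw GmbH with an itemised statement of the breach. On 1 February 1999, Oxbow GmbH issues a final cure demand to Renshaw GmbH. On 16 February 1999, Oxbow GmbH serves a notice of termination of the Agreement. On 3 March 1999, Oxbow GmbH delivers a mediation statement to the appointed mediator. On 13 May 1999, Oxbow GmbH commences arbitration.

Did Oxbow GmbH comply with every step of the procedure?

(1) the permitted window runs from 5 December 1998 + 5 = 10 December 1998 to 5 December 1998 + 26 = 31 December 1998; done 6 December 1998 — 4 days before the window opened.
That is the first point of non-compliance.

No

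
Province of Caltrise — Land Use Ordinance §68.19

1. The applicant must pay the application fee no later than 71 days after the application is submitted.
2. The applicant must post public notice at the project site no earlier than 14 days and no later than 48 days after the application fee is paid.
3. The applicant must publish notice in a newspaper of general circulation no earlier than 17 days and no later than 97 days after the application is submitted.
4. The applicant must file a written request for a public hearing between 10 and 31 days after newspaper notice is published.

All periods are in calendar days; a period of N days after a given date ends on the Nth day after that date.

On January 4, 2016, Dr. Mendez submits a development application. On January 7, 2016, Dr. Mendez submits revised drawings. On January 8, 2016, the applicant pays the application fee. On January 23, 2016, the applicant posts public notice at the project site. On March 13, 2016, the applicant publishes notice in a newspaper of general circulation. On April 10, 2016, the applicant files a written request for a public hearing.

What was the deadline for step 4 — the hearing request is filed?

Step 4 runs from March 13, 2016, when newspaper notice is published. The window is 10–31 days after March 13, 2016; it closes on April 13, 2016.

April 13, 2016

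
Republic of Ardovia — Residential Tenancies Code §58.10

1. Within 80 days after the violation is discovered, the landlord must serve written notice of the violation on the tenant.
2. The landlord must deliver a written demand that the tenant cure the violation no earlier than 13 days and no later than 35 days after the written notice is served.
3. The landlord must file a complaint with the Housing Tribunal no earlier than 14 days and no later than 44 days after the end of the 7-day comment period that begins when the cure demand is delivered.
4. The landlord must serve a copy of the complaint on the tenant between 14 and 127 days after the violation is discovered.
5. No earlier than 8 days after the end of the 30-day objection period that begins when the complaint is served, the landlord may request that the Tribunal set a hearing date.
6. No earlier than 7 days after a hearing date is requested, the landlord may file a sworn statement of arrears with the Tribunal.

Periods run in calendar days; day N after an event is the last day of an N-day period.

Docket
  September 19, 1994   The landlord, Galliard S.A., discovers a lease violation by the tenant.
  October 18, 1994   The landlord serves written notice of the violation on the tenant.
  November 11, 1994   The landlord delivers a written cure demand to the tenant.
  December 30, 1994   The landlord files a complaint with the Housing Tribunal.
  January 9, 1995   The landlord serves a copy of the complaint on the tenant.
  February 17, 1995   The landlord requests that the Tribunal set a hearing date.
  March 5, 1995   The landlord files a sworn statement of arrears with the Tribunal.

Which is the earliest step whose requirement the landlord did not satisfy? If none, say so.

(1) due by September 19, 1994 + 80 days = December 8, 1994; October 18, 1994 is within that limit.
(2) the permitted window runs from October 18, 1994 + 13 = October 31, 1994 to October 18, 1994 + 35 = November 22, 1994; done November 11, 1994 — within the window.
(3) the permitted window runs from November 18, 1994 + 14 = December 2, 1994 to November 18, 1994 + 44 = January 1, 1995; done December 30, 1994, which is between those dates.
(4) the permitted window runs from September 19, 1994 + 14 = October 3, 1994 to September 19, 1994 + 127 = January 24, 1995; January 9, 1995 falls inside that range.
(5) permitted from February 8, 1995 + 8 days = February 16, 1995 onward; February 17, 1995 is on or after that date.
(6) permitted from February 17, 1995 + 7 days = February 24, 1995 onward; done March 5, 1995 — permitted.

None — every step was satisfied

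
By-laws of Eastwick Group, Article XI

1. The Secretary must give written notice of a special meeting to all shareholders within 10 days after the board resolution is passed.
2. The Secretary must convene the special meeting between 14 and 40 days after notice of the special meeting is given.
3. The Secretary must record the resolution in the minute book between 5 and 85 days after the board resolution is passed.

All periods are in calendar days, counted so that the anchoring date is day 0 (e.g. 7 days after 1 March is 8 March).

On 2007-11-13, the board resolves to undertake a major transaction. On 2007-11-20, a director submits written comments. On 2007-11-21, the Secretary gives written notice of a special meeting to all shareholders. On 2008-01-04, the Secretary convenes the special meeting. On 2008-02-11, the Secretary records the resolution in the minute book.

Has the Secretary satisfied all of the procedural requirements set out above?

No

Step 1 — counting 10 days from 2007-11-13 (when the board resolution is passed) gives a deadline of 2007-11-23; done 2007-11-21 — timely.
Step 2 — 14 and 40 days from 2007-11-21 (when notice of the special meeting is given) are 2007-12-05 and 2007-12-31 respectively; 2008-01-04 is 4 days past the end of the window.
The procedure was therefore not followed at step 2.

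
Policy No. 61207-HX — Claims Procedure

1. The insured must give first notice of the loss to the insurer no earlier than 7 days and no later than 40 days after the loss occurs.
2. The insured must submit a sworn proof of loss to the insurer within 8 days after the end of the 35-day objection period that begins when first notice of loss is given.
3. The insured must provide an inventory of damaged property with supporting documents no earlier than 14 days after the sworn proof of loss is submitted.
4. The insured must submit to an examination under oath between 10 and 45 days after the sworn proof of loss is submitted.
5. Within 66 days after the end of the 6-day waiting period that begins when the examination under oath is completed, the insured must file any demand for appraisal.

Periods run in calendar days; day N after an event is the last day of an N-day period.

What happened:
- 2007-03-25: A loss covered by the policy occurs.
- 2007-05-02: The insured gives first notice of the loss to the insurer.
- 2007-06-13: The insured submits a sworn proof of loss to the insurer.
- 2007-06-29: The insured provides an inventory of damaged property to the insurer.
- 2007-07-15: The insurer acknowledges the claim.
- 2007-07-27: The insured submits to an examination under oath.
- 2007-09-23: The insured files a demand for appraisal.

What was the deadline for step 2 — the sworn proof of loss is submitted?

2007-06-14

First notice of loss is given on 2007-05-02; the 35-day objection period therefore ends 2007-06-06, and step 2 runs from that date. 8 days after 2007-06-06 is 2007-06-14.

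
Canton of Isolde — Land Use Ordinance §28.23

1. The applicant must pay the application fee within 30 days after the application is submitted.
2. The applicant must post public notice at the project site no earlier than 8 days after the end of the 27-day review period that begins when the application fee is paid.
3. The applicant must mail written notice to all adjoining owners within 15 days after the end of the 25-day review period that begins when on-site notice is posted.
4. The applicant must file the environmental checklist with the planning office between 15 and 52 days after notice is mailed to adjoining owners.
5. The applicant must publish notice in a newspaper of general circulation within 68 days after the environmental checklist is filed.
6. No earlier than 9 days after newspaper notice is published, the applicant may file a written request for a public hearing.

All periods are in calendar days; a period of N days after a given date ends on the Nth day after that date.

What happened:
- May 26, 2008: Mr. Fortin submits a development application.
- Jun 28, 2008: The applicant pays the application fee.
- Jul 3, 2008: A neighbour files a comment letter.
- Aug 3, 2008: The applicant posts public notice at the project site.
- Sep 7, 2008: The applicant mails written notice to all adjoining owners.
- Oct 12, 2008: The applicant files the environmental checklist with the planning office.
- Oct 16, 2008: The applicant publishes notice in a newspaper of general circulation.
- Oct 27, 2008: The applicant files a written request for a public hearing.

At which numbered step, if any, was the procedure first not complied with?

Step 1

Step 1 — counting 30 days from May 26, 2008 (when the application is submitted) gives a deadline of Jun 25, 2008; not done until Jun 28, 2008, 3 days after the deadline.
No need to go further; step 1 was not satisfied.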